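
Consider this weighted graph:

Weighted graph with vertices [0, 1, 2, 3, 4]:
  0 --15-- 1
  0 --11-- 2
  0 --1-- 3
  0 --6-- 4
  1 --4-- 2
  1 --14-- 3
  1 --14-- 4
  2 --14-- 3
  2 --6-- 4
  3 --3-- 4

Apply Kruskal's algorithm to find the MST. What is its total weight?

Applying Kruskal's algorithm (sort edges by weight, add if no cycle):
  Add (0,3) w=1
  Add (3,4) w=3
  Add (1,2) w=4
  Skip (0,4) w=6 (creates cycle)
  Add (2,4) w=6
  Skip (0,2) w=11 (creates cycle)
  Skip (1,3) w=14 (creates cycle)
  Skip (1,4) w=14 (creates cycle)
  Skip (2,3) w=14 (creates cycle)
  Skip (0,1) w=15 (creates cycle)
MST weight = 14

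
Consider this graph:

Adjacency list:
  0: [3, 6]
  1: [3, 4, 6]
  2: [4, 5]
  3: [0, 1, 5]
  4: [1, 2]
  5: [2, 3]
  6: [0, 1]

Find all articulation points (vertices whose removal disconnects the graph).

No articulation points. The graph is biconnected.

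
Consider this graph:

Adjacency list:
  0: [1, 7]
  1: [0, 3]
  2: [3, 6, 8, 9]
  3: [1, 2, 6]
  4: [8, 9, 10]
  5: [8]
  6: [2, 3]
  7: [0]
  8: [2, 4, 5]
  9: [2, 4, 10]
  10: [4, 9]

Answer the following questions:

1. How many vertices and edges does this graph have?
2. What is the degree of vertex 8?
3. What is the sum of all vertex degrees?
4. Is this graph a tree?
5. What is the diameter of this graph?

Count: 11 vertices, 13 edges.
Vertex 8 has neighbors [2, 4, 5], degree = 3.
Handshaking lemma: 2 * 13 = 26.
A tree on 11 vertices has 10 edges. This graph has 13 edges (3 extra). Not a tree.
Diameter (longest shortest path) = 6.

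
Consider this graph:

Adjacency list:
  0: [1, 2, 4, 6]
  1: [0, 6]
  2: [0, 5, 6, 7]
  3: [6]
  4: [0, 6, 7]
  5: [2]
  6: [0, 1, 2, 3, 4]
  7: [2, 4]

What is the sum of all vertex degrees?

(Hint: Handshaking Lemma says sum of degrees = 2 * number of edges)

Count edges: 11 edges.
By Handshaking Lemma: sum of degrees = 2 * 11 = 22.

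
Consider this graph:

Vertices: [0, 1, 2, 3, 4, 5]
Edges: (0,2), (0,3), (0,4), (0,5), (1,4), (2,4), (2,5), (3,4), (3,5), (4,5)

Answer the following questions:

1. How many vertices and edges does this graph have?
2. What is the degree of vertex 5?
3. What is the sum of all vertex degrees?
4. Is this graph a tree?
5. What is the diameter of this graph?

Count: 6 vertices, 10 edges.
Vertex 5 has neighbors [0, 2, 3, 4], degree = 4.
Handshaking lemma: 2 * 10 = 20.
A tree on 6 vertices has 5 edges. This graph has 10 edges (5 extra). Not a tree.
Diameter (longest shortest path) = 2.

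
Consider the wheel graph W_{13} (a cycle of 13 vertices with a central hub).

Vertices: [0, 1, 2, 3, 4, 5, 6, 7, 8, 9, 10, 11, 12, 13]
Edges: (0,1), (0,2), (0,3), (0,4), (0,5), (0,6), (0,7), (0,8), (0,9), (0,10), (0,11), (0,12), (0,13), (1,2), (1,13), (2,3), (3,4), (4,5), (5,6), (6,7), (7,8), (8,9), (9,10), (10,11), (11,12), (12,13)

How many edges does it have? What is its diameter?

Wheel graph W_{13}: 13 cycle edges + 13 spoke edges = 26 edges.
The hub is distance 1 from all cycle vertices. Max distance between cycle vertices through hub is 2.
Diameter = 2.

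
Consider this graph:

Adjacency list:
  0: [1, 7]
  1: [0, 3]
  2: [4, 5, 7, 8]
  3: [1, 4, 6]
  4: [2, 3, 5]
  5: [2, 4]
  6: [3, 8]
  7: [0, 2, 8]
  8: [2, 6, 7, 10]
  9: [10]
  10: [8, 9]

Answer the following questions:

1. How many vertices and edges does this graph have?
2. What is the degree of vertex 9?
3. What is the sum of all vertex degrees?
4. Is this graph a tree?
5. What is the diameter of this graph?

Count: 11 vertices, 14 edges.
Vertex 9 has neighbors [10], degree = 1.
Handshaking lemma: 2 * 14 = 28.
A tree on 11 vertices has 10 edges. This graph has 14 edges (4 extra). Not a tree.
Diameter (longest shortest path) = 5.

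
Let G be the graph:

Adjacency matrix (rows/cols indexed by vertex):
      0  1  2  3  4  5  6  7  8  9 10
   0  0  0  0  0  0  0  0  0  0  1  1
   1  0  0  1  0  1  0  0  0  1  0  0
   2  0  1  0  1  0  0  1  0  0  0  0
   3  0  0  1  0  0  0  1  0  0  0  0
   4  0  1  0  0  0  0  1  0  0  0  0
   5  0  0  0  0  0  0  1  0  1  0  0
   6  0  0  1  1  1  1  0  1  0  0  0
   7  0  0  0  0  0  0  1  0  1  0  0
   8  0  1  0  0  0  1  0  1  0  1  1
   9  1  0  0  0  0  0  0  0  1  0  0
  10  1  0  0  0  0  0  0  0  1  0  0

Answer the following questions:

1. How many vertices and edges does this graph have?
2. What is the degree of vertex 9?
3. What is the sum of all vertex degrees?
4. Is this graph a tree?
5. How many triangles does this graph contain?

Count: 11 vertices, 15 edges.
Vertex 9 has neighbors [0, 8], degree = 2.
Handshaking lemma: 2 * 15 = 30.
A tree on 11 vertices has 10 edges. This graph has 15 edges (5 extra). Not a tree.
Number of triangles = 1.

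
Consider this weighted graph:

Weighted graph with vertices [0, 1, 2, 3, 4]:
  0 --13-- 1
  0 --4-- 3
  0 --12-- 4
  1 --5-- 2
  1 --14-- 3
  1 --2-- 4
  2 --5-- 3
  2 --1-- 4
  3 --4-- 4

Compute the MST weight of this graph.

Applying Kruskal's algorithm (sort edges by weight, add if no cycle):
  Add (2,4) w=1
  Add (1,4) w=2
  Add (0,3) w=4
  Add (3,4) w=4
  Skip (1,2) w=5 (creates cycle)
  Skip (2,3) w=5 (creates cycle)
  Skip (0,4) w=12 (creates cycle)
  Skip (0,1) w=13 (creates cycle)
  Skip (1,3) w=14 (creates cycle)
MST weight = 11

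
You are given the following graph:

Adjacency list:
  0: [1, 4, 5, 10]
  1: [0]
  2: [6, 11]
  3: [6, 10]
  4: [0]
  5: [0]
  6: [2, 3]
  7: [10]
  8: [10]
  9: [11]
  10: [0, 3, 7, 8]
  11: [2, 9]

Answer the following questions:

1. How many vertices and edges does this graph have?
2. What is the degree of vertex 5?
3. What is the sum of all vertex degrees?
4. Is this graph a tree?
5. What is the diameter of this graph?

Count: 12 vertices, 11 edges.
Vertex 5 has neighbors [0], degree = 1.
Handshaking lemma: 2 * 11 = 22.
A graph is a tree iff it is connected and has exactly n-1 edges. This graph is connected (all 12 vertices in one component) and has 12-1 = 11 edges. It is a tree.
Diameter (longest shortest path) = 7.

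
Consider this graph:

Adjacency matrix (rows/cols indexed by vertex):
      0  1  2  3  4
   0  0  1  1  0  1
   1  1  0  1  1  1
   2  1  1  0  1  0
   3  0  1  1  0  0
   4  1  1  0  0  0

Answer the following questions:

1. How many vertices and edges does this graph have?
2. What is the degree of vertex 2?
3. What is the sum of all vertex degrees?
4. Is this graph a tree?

Count: 5 vertices, 7 edges.
Vertex 2 has neighbors [0, 1, 3], degree = 3.
Handshaking lemma: 2 * 7 = 14.
A tree on 5 vertices has 4 edges. This graph has 7 edges (3 extra). Not a tree.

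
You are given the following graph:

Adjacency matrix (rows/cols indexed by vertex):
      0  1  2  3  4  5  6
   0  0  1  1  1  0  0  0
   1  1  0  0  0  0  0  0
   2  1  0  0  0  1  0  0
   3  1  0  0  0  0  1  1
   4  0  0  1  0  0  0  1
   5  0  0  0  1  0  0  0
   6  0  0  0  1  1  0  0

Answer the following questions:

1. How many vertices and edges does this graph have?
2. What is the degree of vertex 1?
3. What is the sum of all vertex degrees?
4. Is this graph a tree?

Count: 7 vertices, 7 edges.
Vertex 1 has neighbors [0], degree = 1.
Handshaking lemma: 2 * 7 = 14.
A tree on 7 vertices has 6 edges. This graph has 7 edges (1 extra). Not a tree.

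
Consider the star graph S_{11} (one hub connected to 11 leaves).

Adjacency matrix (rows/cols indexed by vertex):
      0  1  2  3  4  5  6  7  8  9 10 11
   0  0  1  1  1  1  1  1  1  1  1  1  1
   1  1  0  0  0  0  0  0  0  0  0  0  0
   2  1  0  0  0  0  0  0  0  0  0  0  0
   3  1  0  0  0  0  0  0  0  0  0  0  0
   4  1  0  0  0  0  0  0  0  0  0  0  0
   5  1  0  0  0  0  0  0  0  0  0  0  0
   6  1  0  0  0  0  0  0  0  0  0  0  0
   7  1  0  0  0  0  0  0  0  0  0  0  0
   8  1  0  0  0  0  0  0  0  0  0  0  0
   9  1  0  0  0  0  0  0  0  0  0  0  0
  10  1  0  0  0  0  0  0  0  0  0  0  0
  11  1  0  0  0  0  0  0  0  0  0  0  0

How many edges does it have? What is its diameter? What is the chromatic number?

Star graph S_{11}: the hub connects to all 11 leaves.
Edges = 11.
Diameter = 2 (any leaf to hub is 1, leaf to leaf through hub is 2).
Star graphs are bipartite (hub vs leaves), so chromatic number = 2.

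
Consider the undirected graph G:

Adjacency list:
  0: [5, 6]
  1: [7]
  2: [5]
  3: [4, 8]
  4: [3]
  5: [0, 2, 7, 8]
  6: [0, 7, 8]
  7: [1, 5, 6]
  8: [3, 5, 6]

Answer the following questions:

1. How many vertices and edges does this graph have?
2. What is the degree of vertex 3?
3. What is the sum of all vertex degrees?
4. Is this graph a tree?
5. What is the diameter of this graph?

Count: 9 vertices, 10 edges.
Vertex 3 has neighbors [4, 8], degree = 2.
Handshaking lemma: 2 * 10 = 20.
A tree on 9 vertices has 8 edges. This graph has 10 edges (2 extra). Not a tree.
Diameter (longest shortest path) = 5.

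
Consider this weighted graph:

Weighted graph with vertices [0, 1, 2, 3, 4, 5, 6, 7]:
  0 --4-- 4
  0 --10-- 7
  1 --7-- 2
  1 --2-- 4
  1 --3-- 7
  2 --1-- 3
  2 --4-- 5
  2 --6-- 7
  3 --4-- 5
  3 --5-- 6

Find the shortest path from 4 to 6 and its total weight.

Using Dijkstra's algorithm from vertex 4:
Shortest path: 4 -> 1 -> 2 -> 3 -> 6
Total weight: 2 + 7 + 1 + 5 = 15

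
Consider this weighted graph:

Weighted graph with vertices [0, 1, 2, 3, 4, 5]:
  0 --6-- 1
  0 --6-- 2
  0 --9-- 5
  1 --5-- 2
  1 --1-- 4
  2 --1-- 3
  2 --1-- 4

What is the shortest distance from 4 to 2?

Using Dijkstra's algorithm from vertex 4:
Shortest path: 4 -> 2
Total weight: 1 = 1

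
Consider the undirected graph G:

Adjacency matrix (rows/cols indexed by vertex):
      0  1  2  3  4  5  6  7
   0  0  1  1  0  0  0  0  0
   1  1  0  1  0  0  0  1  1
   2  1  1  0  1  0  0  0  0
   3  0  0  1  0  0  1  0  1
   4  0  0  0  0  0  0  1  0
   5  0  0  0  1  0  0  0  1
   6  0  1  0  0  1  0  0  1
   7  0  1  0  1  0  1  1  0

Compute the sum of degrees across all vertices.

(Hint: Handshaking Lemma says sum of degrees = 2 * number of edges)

Count edges: 11 edges.
By Handshaking Lemma: sum of degrees = 2 * 11 = 22.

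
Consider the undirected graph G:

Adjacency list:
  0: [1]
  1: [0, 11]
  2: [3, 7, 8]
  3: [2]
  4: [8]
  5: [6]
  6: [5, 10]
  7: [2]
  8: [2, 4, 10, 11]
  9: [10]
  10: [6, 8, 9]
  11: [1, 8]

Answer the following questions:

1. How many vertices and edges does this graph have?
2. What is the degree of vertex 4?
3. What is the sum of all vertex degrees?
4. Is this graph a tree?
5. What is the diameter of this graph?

Count: 12 vertices, 11 edges.
Vertex 4 has neighbors [8], degree = 1.
Handshaking lemma: 2 * 11 = 22.
A graph is a tree iff it is connected and has exactly n-1 edges. This graph is connected (all 12 vertices in one component) and has 12-1 = 11 edges. It is a tree.
Diameter (longest shortest path) = 6.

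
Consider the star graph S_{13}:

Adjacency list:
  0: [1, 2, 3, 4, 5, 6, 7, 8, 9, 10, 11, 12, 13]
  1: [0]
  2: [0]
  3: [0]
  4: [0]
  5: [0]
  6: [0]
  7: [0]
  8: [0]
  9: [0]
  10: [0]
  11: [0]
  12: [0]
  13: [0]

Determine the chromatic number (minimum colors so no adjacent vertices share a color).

S_{13} has one hub adjacent to 13 leaves; leaves are pairwise non-adjacent.
Color the hub 0 and every leaf 1.
Chromatic number = 2.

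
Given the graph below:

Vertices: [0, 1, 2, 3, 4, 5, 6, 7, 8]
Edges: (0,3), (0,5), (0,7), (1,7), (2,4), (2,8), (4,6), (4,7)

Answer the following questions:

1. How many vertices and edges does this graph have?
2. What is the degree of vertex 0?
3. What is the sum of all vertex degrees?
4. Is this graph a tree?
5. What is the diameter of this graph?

Count: 9 vertices, 8 edges.
Vertex 0 has neighbors [3, 5, 7], degree = 3.
Handshaking lemma: 2 * 8 = 16.
A graph is a tree iff it is connected and has exactly n-1 edges. This graph is connected (all 9 vertices in one component) and has 9-1 = 8 edges. It is a tree.
Diameter (longest shortest path) = 5.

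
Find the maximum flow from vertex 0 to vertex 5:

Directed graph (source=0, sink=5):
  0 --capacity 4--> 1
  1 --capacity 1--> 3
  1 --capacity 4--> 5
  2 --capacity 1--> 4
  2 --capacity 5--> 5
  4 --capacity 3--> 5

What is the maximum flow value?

Computing max flow:
  Flow on (0->1): 4/4
  Flow on (1->5): 4/4
Maximum flow = 4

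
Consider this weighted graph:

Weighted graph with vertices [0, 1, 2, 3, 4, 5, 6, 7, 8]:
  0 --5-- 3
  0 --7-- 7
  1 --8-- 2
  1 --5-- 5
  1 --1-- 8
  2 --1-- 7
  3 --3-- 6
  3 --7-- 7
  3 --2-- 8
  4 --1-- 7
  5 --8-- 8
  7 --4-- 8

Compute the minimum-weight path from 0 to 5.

Using Dijkstra's algorithm from vertex 0:
Shortest path: 0 -> 3 -> 8 -> 1 -> 5
Total weight: 5 + 2 + 1 + 5 = 13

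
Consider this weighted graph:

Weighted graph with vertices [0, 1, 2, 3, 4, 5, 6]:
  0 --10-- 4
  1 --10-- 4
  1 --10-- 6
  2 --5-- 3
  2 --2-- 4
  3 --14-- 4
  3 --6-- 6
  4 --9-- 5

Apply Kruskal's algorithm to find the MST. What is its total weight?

Applying Kruskal's algorithm (sort edges by weight, add if no cycle):
  Add (2,4) w=2
  Add (2,3) w=5
  Add (3,6) w=6
  Add (4,5) w=9
  Add (0,4) w=10
  Add (1,4) w=10
  Skip (1,6) w=10 (creates cycle)
  Skip (3,4) w=14 (creates cycle)
MST weight = 42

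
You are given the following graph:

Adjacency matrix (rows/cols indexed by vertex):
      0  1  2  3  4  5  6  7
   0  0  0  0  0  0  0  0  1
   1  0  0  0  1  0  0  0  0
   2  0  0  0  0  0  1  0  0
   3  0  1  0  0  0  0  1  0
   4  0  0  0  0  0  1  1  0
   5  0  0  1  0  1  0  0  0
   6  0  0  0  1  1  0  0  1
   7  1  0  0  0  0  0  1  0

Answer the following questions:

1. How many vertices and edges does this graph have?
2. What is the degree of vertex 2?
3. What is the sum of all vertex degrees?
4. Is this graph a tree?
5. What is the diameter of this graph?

Count: 8 vertices, 7 edges.
Vertex 2 has neighbors [5], degree = 1.
Handshaking lemma: 2 * 7 = 14.
A graph is a tree iff it is connected and has exactly n-1 edges. This graph is connected (all 8 vertices in one component) and has 8-1 = 7 edges. It is a tree.
Diameter (longest shortest path) = 5.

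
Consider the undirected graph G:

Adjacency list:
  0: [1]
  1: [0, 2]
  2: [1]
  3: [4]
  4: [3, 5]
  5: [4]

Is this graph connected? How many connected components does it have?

Checking connectivity: the graph has 2 connected component(s).
Components: [[0, 1, 2], [3, 4, 5]]. The graph is NOT connected.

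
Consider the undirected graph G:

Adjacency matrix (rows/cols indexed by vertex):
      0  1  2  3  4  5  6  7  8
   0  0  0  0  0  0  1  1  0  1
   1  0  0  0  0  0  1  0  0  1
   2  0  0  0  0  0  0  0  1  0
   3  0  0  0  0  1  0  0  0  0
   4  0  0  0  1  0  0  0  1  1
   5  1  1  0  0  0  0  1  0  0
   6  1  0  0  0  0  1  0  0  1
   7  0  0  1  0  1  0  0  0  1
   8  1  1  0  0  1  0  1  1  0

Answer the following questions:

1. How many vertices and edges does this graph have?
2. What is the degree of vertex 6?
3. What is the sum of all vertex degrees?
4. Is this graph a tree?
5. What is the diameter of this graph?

Count: 9 vertices, 12 edges.
Vertex 6 has neighbors [0, 5, 8], degree = 3.
Handshaking lemma: 2 * 12 = 24.
A tree on 9 vertices has 8 edges. This graph has 12 edges (4 extra). Not a tree.
Diameter (longest shortest path) = 4.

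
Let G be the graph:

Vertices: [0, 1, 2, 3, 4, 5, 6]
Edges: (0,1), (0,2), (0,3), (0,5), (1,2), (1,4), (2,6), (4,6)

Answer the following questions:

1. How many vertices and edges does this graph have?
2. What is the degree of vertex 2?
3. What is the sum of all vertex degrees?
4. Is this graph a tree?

Count: 7 vertices, 8 edges.
Vertex 2 has neighbors [0, 1, 6], degree = 3.
Handshaking lemma: 2 * 8 = 16.
A tree on 7 vertices has 6 edges. This graph has 8 edges (2 extra). Not a tree.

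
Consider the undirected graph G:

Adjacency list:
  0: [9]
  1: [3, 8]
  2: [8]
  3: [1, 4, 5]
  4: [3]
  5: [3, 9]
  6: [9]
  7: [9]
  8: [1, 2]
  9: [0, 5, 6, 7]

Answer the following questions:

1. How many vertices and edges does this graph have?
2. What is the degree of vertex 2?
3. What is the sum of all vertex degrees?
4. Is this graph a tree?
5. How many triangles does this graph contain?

Count: 10 vertices, 9 edges.
Vertex 2 has neighbors [8], degree = 1.
Handshaking lemma: 2 * 9 = 18.
A graph is a tree iff it is connected and has exactly n-1 edges. This graph is connected (all 10 vertices in one component) and has 10-1 = 9 edges. It is a tree.
Number of triangles = 0.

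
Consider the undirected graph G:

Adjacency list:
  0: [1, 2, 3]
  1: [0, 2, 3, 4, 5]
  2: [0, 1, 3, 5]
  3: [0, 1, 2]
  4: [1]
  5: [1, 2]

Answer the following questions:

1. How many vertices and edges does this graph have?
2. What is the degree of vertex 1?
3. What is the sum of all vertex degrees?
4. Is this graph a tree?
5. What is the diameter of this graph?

Count: 6 vertices, 9 edges.
Vertex 1 has neighbors [0, 2, 3, 4, 5], degree = 5.
Handshaking lemma: 2 * 9 = 18.
A tree on 6 vertices has 5 edges. This graph has 9 edges (4 extra). Not a tree.
Diameter (longest shortest path) = 2.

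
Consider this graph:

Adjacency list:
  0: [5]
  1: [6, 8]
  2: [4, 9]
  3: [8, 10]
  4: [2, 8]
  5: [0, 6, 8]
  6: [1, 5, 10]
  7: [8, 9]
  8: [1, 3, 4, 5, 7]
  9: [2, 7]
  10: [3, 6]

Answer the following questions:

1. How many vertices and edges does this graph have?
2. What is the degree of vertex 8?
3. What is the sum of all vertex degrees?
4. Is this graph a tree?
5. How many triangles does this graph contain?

Count: 11 vertices, 13 edges.
Vertex 8 has neighbors [1, 3, 4, 5, 7], degree = 5.
Handshaking lemma: 2 * 13 = 26.
A tree on 11 vertices has 10 edges. This graph has 13 edges (3 extra). Not a tree.
Number of triangles = 0.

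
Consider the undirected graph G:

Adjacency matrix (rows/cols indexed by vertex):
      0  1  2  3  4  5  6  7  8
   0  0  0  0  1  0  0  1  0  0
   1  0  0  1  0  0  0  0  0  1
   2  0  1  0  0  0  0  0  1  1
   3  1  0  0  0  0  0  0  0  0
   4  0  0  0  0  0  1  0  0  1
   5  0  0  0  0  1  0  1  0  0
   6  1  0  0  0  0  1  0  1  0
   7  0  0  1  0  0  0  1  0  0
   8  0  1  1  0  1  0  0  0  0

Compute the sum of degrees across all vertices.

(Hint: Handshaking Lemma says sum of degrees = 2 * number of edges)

Count edges: 10 edges.
By Handshaking Lemma: sum of degrees = 2 * 10 = 20.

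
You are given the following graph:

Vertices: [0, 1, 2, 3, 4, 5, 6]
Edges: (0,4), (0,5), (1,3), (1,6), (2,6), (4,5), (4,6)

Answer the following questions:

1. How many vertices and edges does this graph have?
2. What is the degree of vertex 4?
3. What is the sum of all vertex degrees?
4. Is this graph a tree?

Count: 7 vertices, 7 edges.
Vertex 4 has neighbors [0, 5, 6], degree = 3.
Handshaking lemma: 2 * 7 = 14.
A tree on 7 vertices has 6 edges. This graph has 7 edges (1 extra). Not a tree.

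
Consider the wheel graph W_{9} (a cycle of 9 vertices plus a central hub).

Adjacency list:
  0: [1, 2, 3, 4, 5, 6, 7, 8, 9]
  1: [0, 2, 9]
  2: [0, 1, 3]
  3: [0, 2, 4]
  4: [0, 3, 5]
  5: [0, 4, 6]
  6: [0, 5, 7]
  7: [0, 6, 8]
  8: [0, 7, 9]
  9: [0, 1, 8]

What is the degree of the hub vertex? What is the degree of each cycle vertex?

The hub connects to all 9 cycle vertices, so deg(hub) = 9.
Each cycle vertex connects to 2 neighbors on the cycle plus the hub, so deg(cycle vertex) = 3.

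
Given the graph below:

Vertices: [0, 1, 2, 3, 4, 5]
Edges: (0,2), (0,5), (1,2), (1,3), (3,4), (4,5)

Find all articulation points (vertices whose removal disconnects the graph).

No articulation points. The graph is biconnected.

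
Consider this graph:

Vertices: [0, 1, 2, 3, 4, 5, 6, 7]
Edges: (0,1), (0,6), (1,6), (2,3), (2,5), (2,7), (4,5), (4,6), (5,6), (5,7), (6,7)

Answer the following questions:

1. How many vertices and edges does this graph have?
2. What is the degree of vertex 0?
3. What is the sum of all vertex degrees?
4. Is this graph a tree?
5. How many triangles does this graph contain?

Count: 8 vertices, 11 edges.
Vertex 0 has neighbors [1, 6], degree = 2.
Handshaking lemma: 2 * 11 = 22.
A tree on 8 vertices has 7 edges. This graph has 11 edges (4 extra). Not a tree.
Number of triangles = 4.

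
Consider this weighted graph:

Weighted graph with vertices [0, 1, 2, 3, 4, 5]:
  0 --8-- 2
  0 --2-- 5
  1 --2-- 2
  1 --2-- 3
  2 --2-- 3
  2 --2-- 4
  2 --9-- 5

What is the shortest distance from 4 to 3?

Using Dijkstra's algorithm from vertex 4:
Shortest path: 4 -> 2 -> 3
Total weight: 2 + 2 = 4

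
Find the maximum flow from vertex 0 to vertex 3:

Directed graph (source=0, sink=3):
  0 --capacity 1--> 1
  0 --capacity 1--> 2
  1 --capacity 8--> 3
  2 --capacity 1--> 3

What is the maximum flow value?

Computing max flow:
  Flow on (0->1): 1/1
  Flow on (0->2): 1/1
  Flow on (1->3): 1/8
  Flow on (2->3): 1/1
Maximum flow = 2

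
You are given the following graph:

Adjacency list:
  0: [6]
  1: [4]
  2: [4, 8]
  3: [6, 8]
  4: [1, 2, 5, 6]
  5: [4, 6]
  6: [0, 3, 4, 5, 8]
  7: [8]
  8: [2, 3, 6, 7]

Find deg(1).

Vertex 1 has neighbors [4], so deg(1) = 1.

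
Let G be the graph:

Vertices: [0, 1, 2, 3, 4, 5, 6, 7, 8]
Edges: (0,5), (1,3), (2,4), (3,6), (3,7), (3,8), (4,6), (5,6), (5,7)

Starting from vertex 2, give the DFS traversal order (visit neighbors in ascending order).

DFS from vertex 2 (neighbors processed in ascending order):
Visit order: 2, 4, 6, 3, 1, 7, 5, 0, 8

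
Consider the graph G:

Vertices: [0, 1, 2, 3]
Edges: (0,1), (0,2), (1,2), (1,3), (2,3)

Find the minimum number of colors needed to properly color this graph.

The graph has a maximum clique of size 3 (lower bound on chromatic number).
A valid 3-coloring: {0: 2, 1: 0, 2: 1, 3: 2}.
Chromatic number = 3.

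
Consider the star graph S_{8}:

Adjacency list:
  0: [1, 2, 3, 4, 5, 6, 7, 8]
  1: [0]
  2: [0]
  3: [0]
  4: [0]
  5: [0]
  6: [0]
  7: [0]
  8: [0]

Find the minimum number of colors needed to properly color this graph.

S_{8} has one hub adjacent to 8 leaves; leaves are pairwise non-adjacent.
Color the hub 0 and every leaf 1.
Chromatic number = 2.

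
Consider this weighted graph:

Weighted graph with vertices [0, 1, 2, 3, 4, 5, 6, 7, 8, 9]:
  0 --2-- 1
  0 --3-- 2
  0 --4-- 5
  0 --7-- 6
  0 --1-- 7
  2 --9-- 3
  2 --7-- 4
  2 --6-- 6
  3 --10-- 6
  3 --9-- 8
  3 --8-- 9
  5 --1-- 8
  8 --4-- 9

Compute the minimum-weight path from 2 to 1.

Using Dijkstra's algorithm from vertex 2:
Shortest path: 2 -> 0 -> 1
Total weight: 3 + 2 = 5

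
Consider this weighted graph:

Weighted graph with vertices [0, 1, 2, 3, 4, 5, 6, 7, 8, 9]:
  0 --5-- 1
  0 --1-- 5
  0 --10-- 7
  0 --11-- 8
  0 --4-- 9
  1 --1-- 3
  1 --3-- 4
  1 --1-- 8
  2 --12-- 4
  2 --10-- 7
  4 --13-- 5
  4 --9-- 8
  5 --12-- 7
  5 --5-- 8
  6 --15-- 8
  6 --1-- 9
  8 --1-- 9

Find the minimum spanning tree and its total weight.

Applying Kruskal's algorithm (sort edges by weight, add if no cycle):
  Add (0,5) w=1
  Add (1,3) w=1
  Add (1,8) w=1
  Add (6,9) w=1
  Add (8,9) w=1
  Add (1,4) w=3
  Add (0,9) w=4
  Skip (0,1) w=5 (creates cycle)
  Skip (5,8) w=5 (creates cycle)
  Skip (4,8) w=9 (creates cycle)
  Add (0,7) w=10
  Add (2,7) w=10
  Skip (0,8) w=11 (creates cycle)
  Skip (2,4) w=12 (creates cycle)
  Skip (5,7) w=12 (creates cycle)
  Skip (4,5) w=13 (creates cycle)
  Skip (6,8) w=15 (creates cycle)
MST weight = 32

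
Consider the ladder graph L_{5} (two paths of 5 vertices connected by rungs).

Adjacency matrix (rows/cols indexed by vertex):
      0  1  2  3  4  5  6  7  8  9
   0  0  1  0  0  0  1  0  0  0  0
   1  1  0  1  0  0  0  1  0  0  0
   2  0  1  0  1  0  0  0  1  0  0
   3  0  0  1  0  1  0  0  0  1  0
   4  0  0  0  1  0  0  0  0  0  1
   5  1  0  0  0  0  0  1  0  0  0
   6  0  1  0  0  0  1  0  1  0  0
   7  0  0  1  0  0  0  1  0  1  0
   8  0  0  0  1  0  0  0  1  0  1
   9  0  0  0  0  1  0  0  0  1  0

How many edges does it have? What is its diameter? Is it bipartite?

Ladder graph L_{5}: 5 rungs + 2 * (5-1) path edges = 5 + 8 = 13 edges.
Diameter = 5.
Ladder graphs are bipartite (alternating coloring along each path).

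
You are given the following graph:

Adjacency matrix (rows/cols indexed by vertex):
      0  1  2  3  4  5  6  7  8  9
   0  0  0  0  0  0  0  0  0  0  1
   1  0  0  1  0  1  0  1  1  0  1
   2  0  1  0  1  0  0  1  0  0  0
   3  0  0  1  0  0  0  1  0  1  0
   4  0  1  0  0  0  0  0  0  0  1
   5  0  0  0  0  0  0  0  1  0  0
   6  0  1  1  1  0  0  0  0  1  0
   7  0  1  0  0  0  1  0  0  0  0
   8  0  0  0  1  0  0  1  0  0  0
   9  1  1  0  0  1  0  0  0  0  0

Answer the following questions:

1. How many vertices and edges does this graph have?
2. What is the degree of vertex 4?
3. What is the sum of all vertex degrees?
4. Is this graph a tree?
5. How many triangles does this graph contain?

Count: 10 vertices, 13 edges.
Vertex 4 has neighbors [1, 9], degree = 2.
Handshaking lemma: 2 * 13 = 26.
A tree on 10 vertices has 9 edges. This graph has 13 edges (4 extra). Not a tree.
Number of triangles = 4.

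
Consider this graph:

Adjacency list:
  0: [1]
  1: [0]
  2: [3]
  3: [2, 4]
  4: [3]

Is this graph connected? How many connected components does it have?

Checking connectivity: the graph has 2 connected component(s).
Components: [[0, 1], [2, 3, 4]]. The graph is NOT connected.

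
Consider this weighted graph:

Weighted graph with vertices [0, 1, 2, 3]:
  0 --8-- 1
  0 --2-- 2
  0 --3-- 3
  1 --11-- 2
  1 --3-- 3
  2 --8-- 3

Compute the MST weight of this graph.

Applying Kruskal's algorithm (sort edges by weight, add if no cycle):
  Add (0,2) w=2
  Add (0,3) w=3
  Add (1,3) w=3
  Skip (0,1) w=8 (creates cycle)
  Skip (2,3) w=8 (creates cycle)
  Skip (1,2) w=11 (creates cycle)
MST weight = 8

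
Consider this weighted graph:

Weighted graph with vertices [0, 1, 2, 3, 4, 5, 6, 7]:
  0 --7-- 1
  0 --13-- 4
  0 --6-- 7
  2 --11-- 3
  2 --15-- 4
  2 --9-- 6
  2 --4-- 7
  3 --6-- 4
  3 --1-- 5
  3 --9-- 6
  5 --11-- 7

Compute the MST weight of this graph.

Applying Kruskal's algorithm (sort edges by weight, add if no cycle):
  Add (3,5) w=1
  Add (2,7) w=4
  Add (0,7) w=6
  Add (3,4) w=6
  Add (0,1) w=7
  Add (2,6) w=9
  Add (3,6) w=9
  Skip (2,3) w=11 (creates cycle)
  Skip (5,7) w=11 (creates cycle)
  Skip (0,4) w=13 (creates cycle)
  Skip (2,4) w=15 (creates cycle)
MST weight = 42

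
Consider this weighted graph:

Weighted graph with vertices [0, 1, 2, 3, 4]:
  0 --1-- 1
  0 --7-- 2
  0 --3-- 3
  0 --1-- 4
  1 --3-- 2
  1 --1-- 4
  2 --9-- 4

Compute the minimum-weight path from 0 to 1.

Using Dijkstra's algorithm from vertex 0:
Shortest path: 0 -> 1
Total weight: 1 = 1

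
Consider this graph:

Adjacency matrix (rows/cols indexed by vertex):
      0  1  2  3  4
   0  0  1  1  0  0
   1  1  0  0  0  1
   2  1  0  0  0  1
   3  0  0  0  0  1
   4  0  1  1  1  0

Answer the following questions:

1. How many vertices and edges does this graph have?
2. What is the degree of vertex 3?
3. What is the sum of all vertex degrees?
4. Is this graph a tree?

Count: 5 vertices, 5 edges.
Vertex 3 has neighbors [4], degree = 1.
Handshaking lemma: 2 * 5 = 10.
A tree on 5 vertices has 4 edges. This graph has 5 edges (1 extra). Not a tree.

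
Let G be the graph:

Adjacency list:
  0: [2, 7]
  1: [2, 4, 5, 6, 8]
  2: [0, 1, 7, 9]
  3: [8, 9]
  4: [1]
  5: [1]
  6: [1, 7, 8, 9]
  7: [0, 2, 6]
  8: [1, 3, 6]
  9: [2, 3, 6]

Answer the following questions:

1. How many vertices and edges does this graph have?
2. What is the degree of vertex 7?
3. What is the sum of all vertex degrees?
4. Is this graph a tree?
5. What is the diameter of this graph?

Count: 10 vertices, 14 edges.
Vertex 7 has neighbors [0, 2, 6], degree = 3.
Handshaking lemma: 2 * 14 = 28.
A tree on 10 vertices has 9 edges. This graph has 14 edges (5 extra). Not a tree.
Diameter (longest shortest path) = 3.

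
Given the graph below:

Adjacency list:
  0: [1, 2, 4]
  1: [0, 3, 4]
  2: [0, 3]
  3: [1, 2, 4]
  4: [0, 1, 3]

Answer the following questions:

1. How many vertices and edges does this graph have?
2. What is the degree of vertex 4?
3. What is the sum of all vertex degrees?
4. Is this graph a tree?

Count: 5 vertices, 7 edges.
Vertex 4 has neighbors [0, 1, 3], degree = 3.
Handshaking lemma: 2 * 7 = 14.
A tree on 5 vertices has 4 edges. This graph has 7 edges (3 extra). Not a tree.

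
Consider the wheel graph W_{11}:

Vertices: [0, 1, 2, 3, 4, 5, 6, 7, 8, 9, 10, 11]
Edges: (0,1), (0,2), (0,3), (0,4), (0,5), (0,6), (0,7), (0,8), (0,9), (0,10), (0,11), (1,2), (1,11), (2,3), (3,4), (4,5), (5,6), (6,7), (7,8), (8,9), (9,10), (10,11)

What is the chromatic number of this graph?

W_{11} = C_{11} plus a hub adjacent to every cycle vertex.
The outer cycle needs 3 colors (odd cycle); the hub is adjacent to all of them so needs a fresh color.
Chromatic number = 3 + 1 = 4.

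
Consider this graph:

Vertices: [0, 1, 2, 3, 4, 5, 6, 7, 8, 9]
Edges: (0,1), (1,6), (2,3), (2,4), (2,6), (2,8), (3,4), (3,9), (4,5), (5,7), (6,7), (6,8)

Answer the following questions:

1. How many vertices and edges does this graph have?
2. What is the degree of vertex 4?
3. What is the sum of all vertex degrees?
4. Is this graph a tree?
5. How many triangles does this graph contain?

Count: 10 vertices, 12 edges.
Vertex 4 has neighbors [2, 3, 5], degree = 3.
Handshaking lemma: 2 * 12 = 24.
A tree on 10 vertices has 9 edges. This graph has 12 edges (3 extra). Not a tree.
Number of triangles = 2.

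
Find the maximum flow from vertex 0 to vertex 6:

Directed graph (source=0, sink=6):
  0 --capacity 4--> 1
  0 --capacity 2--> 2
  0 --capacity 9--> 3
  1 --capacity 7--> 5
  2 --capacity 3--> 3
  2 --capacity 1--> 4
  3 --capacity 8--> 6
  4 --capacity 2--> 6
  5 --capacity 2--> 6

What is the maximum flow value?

Computing max flow:
  Flow on (0->1): 2/4
  Flow on (0->2): 1/2
  Flow on (0->3): 8/9
  Flow on (1->5): 2/7
  Flow on (2->4): 1/1
  Flow on (3->6): 8/8
  Flow on (4->6): 1/2
  Flow on (5->6): 2/2
Maximum flow = 11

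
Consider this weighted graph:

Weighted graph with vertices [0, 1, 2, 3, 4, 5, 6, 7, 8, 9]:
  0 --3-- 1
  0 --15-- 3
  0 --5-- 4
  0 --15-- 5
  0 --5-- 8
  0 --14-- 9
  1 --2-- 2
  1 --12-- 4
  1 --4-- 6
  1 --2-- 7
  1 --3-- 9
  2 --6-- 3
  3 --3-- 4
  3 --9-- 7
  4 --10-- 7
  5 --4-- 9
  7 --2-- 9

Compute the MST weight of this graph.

Applying Kruskal's algorithm (sort edges by weight, add if no cycle):
  Add (1,2) w=2
  Add (1,7) w=2
  Add (7,9) w=2
  Add (0,1) w=3
  Skip (1,9) w=3 (creates cycle)
  Add (3,4) w=3
  Add (1,6) w=4
  Add (5,9) w=4
  Add (0,8) w=5
  Add (0,4) w=5
  Skip (2,3) w=6 (creates cycle)
  Skip (3,7) w=9 (creates cycle)
  Skip (4,7) w=10 (creates cycle)
  Skip (1,4) w=12 (creates cycle)
  Skip (0,9) w=14 (creates cycle)
  Skip (0,5) w=15 (creates cycle)
  Skip (0,3) w=15 (creates cycle)
MST weight = 30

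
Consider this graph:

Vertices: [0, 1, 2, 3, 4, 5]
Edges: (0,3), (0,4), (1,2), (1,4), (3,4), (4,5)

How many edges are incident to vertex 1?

Vertex 1 has neighbors [2, 4], so deg(1) = 2.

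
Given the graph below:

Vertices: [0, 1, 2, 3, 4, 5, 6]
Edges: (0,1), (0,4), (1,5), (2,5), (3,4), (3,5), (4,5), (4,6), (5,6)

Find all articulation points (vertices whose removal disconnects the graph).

An articulation point is a vertex whose removal disconnects the graph.
Articulation points: [5]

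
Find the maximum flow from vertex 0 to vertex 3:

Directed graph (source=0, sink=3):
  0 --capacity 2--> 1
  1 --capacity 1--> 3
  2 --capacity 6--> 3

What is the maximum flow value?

Computing max flow:
  Flow on (0->1): 1/2
  Flow on (1->3): 1/1
Maximum flow = 1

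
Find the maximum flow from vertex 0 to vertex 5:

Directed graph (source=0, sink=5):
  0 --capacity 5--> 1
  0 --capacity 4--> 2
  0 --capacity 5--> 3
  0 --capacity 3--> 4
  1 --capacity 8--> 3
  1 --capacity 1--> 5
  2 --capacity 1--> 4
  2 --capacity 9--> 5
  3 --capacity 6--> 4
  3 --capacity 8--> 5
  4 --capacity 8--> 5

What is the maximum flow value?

Computing max flow:
  Flow on (0->1): 5/5
  Flow on (0->2): 4/4
  Flow on (0->3): 5/5
  Flow on (0->4): 3/3
  Flow on (1->3): 4/8
  Flow on (1->5): 1/1
  Flow on (2->5): 4/9
  Flow on (3->4): 1/6
  Flow on (3->5): 8/8
  Flow on (4->5): 4/8
Maximum flow = 17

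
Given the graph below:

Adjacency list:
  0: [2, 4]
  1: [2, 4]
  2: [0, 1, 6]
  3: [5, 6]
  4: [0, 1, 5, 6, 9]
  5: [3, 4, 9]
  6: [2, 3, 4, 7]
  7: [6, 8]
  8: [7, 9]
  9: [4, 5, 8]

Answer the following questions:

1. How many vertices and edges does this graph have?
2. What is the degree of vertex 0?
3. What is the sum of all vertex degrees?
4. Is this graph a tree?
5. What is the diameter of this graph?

Count: 10 vertices, 14 edges.
Vertex 0 has neighbors [2, 4], degree = 2.
Handshaking lemma: 2 * 14 = 28.
A tree on 10 vertices has 9 edges. This graph has 14 edges (5 extra). Not a tree.
Diameter (longest shortest path) = 3.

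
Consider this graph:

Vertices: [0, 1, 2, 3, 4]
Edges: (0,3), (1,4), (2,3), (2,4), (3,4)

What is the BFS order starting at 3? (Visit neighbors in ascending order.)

BFS from vertex 3 (neighbors processed in ascending order):
Visit order: 3, 0, 2, 4, 1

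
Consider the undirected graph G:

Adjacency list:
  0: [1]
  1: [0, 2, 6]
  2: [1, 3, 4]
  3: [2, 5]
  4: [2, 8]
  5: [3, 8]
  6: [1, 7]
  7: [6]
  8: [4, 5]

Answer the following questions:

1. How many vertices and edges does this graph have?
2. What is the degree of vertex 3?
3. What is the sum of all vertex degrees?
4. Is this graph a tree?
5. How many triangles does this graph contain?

Count: 9 vertices, 9 edges.
Vertex 3 has neighbors [2, 5], degree = 2.
Handshaking lemma: 2 * 9 = 18.
A tree on 9 vertices has 8 edges. This graph has 9 edges (1 extra). Not a tree.
Number of triangles = 0.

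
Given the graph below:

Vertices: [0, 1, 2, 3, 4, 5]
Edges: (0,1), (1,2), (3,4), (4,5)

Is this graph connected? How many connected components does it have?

Checking connectivity: the graph has 2 connected component(s).
Components: [[0, 1, 2], [3, 4, 5]]. The graph is NOT connected.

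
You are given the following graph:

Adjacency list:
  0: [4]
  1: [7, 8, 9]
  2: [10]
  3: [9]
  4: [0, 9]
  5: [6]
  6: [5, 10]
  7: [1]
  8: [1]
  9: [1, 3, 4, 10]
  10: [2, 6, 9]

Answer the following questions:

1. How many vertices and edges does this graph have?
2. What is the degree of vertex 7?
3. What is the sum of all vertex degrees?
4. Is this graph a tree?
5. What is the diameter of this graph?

Count: 11 vertices, 10 edges.
Vertex 7 has neighbors [1], degree = 1.
Handshaking lemma: 2 * 10 = 20.
A graph is a tree iff it is connected and has exactly n-1 edges. This graph is connected (all 11 vertices in one component) and has 11-1 = 10 edges. It is a tree.
Diameter (longest shortest path) = 5.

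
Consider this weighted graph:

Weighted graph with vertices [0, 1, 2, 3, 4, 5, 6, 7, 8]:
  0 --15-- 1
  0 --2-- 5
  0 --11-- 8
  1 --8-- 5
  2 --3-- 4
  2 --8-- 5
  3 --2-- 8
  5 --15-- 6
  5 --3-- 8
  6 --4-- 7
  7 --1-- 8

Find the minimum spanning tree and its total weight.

Applying Kruskal's algorithm (sort edges by weight, add if no cycle):
  Add (7,8) w=1
  Add (0,5) w=2
  Add (3,8) w=2
  Add (2,4) w=3
  Add (5,8) w=3
  Add (6,7) w=4
  Add (1,5) w=8
  Add (2,5) w=8
  Skip (0,8) w=11 (creates cycle)
  Skip (0,1) w=15 (creates cycle)
  Skip (5,6) w=15 (creates cycle)
MST weight = 31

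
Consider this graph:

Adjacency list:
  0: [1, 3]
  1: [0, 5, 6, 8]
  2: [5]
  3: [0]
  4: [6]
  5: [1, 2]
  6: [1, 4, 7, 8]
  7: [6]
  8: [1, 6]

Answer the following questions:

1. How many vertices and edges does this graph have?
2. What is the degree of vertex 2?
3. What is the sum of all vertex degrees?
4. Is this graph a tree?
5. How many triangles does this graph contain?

Count: 9 vertices, 9 edges.
Vertex 2 has neighbors [5], degree = 1.
Handshaking lemma: 2 * 9 = 18.
A tree on 9 vertices has 8 edges. This graph has 9 edges (1 extra). Not a tree.
Number of triangles = 1.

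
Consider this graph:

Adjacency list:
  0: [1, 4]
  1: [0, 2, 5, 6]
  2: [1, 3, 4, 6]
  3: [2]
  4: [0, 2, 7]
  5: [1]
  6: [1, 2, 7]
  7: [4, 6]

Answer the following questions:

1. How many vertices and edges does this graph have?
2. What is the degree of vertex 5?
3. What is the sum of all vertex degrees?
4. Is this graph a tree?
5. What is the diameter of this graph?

Count: 8 vertices, 10 edges.
Vertex 5 has neighbors [1], degree = 1.
Handshaking lemma: 2 * 10 = 20.
A tree on 8 vertices has 7 edges. This graph has 10 edges (3 extra). Not a tree.
Diameter (longest shortest path) = 3.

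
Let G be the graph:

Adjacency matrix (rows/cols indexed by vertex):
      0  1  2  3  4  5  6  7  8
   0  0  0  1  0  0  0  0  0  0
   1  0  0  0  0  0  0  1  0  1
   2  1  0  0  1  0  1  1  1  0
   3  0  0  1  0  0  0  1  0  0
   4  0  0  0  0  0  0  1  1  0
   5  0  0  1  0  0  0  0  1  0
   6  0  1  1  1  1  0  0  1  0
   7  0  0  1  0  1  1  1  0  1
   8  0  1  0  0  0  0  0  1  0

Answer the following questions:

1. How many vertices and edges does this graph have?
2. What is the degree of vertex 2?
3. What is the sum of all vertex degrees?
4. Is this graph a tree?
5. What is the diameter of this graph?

Count: 9 vertices, 13 edges.
Vertex 2 has neighbors [0, 3, 5, 6, 7], degree = 5.
Handshaking lemma: 2 * 13 = 26.
A tree on 9 vertices has 8 edges. This graph has 13 edges (5 extra). Not a tree.
Diameter (longest shortest path) = 3.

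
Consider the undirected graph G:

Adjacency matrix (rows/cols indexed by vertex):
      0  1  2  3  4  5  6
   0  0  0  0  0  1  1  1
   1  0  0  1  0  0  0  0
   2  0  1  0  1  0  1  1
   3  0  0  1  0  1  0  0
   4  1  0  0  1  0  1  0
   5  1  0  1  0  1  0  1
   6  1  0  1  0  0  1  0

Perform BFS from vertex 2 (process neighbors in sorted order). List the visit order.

BFS from vertex 2 (neighbors processed in ascending order):
Visit order: 2, 1, 3, 5, 6, 4, 0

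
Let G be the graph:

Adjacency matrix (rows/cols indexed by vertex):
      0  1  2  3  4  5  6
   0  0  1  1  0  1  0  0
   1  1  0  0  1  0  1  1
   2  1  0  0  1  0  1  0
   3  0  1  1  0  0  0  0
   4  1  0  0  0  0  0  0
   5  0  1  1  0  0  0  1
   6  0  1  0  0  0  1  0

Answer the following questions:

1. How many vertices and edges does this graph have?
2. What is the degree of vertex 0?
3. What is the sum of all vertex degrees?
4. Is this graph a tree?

Count: 7 vertices, 9 edges.
Vertex 0 has neighbors [1, 2, 4], degree = 3.
Handshaking lemma: 2 * 9 = 18.
A tree on 7 vertices has 6 edges. This graph has 9 edges (3 extra). Not a tree.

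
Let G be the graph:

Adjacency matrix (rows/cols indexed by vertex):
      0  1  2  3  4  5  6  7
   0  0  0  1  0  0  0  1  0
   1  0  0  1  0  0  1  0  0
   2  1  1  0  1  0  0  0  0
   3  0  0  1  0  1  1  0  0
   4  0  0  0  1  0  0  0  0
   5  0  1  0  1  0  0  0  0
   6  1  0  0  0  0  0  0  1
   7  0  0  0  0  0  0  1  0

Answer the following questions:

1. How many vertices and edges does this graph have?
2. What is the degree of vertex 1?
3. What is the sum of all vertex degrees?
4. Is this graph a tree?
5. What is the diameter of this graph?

Count: 8 vertices, 8 edges.
Vertex 1 has neighbors [2, 5], degree = 2.
Handshaking lemma: 2 * 8 = 16.
A tree on 8 vertices has 7 edges. This graph has 8 edges (1 extra). Not a tree.
Diameter (longest shortest path) = 5.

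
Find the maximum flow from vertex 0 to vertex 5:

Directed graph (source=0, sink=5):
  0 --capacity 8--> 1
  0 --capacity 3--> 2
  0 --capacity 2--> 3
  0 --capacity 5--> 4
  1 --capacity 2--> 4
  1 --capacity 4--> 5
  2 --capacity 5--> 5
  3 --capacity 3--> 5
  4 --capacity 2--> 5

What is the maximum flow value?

Computing max flow:
  Flow on (0->1): 6/8
  Flow on (0->2): 3/3
  Flow on (0->3): 2/2
  Flow on (1->4): 2/2
  Flow on (1->5): 4/4
  Flow on (2->5): 3/5
  Flow on (3->5): 2/3
  Flow on (4->5): 2/2
Maximum flow = 11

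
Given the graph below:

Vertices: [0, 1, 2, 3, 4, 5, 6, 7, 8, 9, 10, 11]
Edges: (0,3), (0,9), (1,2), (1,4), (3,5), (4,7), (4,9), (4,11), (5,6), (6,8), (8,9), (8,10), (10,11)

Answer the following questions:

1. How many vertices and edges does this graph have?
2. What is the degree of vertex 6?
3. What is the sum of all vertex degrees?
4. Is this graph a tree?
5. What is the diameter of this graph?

Count: 12 vertices, 13 edges.
Vertex 6 has neighbors [5, 8], degree = 2.
Handshaking lemma: 2 * 13 = 26.
A tree on 12 vertices has 11 edges. This graph has 13 edges (2 extra). Not a tree.
Diameter (longest shortest path) = 6.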